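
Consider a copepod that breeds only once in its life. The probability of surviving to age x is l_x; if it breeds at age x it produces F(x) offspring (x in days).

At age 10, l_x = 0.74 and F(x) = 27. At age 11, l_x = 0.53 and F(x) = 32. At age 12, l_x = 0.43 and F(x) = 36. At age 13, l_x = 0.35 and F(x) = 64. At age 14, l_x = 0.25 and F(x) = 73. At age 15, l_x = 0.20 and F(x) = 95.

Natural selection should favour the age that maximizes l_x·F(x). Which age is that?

13

Expected offspring if breeding at age x = l_x × F(x):
  age 10: 0.74 × 27 = 19.980
  age 11: 0.53 × 32 = 16.960
  age 12: 0.43 × 36 = 15.480
  age 13: 0.35 × 64 = 22.400
  age 14: 0.25 × 73 = 18.250
  age 15: 0.20 × 95 = 19.000
Maximum at age 13 (22.400).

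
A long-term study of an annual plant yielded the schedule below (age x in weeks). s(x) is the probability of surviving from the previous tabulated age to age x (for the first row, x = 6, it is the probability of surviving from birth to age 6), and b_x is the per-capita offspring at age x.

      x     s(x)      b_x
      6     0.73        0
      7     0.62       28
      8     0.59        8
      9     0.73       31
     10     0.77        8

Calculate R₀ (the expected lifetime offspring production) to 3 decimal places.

22.053

Survivorship from birth: l_x = s_6·s_7·…·s_x.
  l_6 = 0.73000
  l_7 = 0.45260
  l_8 = 0.26703
  l_9 = 0.19493
  l_10 = 0.15010
R₀ = Σ l_x b_x:
  age 6: 0.73000 × 0 = 0.0000
  age 7: 0.45260 × 28 = 12.6728
  age 8: 0.26703 × 8 = 2.1362
  age 9: 0.19493 × 31 = 6.0428
  age 10: 0.15010 × 8 = 1.2008
R₀ = 0.0000 + 12.6728 + 2.1362 + 6.0428 + 1.2008 = 22.0527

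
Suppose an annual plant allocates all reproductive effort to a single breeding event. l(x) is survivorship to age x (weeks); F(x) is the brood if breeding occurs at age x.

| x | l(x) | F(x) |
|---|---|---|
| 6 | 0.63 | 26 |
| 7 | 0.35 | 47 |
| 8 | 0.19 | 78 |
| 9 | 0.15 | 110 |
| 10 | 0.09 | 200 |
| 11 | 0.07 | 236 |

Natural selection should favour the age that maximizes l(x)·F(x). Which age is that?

Expected offspring if breeding at age x = l(x) × F(x):
  age 6: 0.63 × 26 = 16.380
  age 7: 0.35 × 47 = 16.450
  age 8: 0.19 × 78 = 14.820
  age 9: 0.15 × 110 = 16.500
  age 10: 0.09 × 200 = 18.000
  age 11: 0.07 × 236 = 16.520
Maximum at age 10 (18.000).

10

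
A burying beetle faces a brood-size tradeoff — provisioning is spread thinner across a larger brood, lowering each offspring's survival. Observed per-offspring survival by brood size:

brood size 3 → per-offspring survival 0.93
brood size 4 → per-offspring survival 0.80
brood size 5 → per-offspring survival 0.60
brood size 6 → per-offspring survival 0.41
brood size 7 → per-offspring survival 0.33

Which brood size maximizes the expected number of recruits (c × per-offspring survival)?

Expected recruits = c × s(c):
  c=3: 3 × 0.93 = 2.790
  c=4: 4 × 0.80 = 3.200
  c=5: 5 × 0.60 = 3.000
  c=6: 6 × 0.41 = 2.460
  c=7: 7 × 0.33 = 2.310
Maximum at c = 4 (3.200 recruits).

4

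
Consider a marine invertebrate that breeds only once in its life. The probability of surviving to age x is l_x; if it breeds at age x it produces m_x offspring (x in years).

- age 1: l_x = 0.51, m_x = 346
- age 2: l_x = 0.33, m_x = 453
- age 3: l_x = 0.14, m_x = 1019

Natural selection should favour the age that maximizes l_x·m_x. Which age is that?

1

Expected offspring if breeding at age x = l_x × m_x:
  age 1: 0.51 × 346 = 176.460
  age 2: 0.33 × 453 = 149.490
  age 3: 0.14 × 1019 = 142.660
Maximum at age 1 (176.460).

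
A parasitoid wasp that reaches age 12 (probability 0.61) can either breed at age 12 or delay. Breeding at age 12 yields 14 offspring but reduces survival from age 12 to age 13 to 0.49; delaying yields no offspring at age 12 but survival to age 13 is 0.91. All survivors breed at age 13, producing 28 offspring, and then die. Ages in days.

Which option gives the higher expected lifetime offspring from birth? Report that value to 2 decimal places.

16.91

breed at age 12: R₀ = 0.61 × (14 + 0.49 × 28) = 0.61 × 27.7200 = 16.9092
delay to age 13: R₀ = 0.61 × (0.91 × 28) = 0.61 × 25.4800 = 15.5428
Higher: breed at age 12 (16.9092).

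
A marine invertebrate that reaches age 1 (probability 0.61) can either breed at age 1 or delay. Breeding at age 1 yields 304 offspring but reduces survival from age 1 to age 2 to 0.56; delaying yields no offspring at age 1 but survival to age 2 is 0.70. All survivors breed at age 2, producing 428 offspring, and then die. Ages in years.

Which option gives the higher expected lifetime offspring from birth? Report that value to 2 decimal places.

331.64

breed at age 1: R₀ = 0.61 × (304 + 0.56 × 428) = 0.61 × 543.6800 = 331.6448
delay to age 2: R₀ = 0.61 × (0.70 × 428) = 0.61 × 299.6000 = 182.7560
Higher: breed at age 1 (331.6448).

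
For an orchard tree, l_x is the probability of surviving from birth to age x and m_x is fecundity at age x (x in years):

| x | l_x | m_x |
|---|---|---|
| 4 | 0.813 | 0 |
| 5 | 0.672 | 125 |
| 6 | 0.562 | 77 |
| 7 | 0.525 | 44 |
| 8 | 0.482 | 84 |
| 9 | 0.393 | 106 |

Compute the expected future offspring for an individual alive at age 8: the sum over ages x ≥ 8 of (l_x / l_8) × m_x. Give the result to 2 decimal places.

170.43

l_8 = 0.482. Conditional survival from age 8 to x is l_x / l_8.
  x=8: (0.482/0.482) × 84 = 84.0000
  x=9: (0.393/0.482) × 106 = 86.4274
Sum = 84.0000 + 86.4274 = 170.4274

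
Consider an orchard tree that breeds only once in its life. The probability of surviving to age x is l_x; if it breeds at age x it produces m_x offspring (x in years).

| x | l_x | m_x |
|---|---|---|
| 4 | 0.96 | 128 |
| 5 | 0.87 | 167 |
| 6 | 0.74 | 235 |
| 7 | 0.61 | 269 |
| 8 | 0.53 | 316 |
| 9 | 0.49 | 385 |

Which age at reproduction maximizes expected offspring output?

Expected offspring if breeding at age x = l_x × m_x:
  age 4: 0.96 × 128 = 122.880
  age 5: 0.87 × 167 = 145.290
  age 6: 0.74 × 235 = 173.900
  age 7: 0.61 × 269 = 164.090
  age 8: 0.53 × 316 = 167.480
  age 9: 0.49 × 385 = 188.650
Maximum at age 9 (188.650).

9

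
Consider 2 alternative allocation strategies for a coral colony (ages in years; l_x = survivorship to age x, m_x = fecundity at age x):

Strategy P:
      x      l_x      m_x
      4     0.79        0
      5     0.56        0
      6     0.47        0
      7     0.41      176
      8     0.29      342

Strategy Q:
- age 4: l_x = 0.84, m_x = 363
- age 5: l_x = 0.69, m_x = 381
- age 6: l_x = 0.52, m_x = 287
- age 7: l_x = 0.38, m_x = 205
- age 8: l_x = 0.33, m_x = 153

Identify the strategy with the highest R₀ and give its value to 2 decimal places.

Strategy P: R₀ = 0.79×0 + 0.56×0 + 0.47×0 + 0.41×176 + 0.29×342 = 171.3400
Strategy Q: R₀ = 0.84×363 + 0.69×381 + 0.52×287 + 0.38×205 + 0.33×153 = 845.4400
Highest R₀: strategy Q with 845.4400.

845.44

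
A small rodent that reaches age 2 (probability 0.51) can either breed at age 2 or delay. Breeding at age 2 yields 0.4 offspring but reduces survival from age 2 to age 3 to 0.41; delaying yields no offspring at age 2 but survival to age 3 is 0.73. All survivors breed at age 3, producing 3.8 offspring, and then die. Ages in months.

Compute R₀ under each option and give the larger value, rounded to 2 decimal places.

breed at age 2: R₀ = 0.51 × (0.4 + 0.41 × 3.8) = 0.51 × 1.9580 = 0.9986
delay to age 3: R₀ = 0.51 × (0.73 × 3.8) = 0.51 × 2.7740 = 1.4147
Higher: delay to age 3 (1.4147).

1.41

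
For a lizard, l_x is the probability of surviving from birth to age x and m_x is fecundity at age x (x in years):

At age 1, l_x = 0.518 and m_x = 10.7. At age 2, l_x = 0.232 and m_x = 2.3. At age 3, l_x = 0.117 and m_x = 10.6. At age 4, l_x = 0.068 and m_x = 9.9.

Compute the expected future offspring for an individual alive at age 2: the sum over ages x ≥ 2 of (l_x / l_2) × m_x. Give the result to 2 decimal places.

l_2 = 0.232. Conditional survival from age 2 to x is l_x / l_2.
  x=2: (0.232/0.232) × 2.3 = 2.3000
  x=3: (0.117/0.232) × 10.6 = 5.3457
  x=4: (0.068/0.232) × 9.9 = 2.9017
Sum = 2.3000 + 5.3457 + 2.9017 = 10.5474

10.55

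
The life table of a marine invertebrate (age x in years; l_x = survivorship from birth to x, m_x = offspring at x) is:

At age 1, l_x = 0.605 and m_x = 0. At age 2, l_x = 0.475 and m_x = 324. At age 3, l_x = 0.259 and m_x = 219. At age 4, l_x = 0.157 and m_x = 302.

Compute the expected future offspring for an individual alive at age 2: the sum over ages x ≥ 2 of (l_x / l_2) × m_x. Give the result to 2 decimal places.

543.23

l_2 = 0.475. Conditional survival from age 2 to x is l_x / l_2.
  x=2: (0.475/0.475) × 324 = 324.0000
  x=3: (0.259/0.475) × 219 = 119.4126
  x=4: (0.157/0.475) × 302 = 99.8189
Sum = 324.0000 + 119.4126 + 99.8189 = 543.2316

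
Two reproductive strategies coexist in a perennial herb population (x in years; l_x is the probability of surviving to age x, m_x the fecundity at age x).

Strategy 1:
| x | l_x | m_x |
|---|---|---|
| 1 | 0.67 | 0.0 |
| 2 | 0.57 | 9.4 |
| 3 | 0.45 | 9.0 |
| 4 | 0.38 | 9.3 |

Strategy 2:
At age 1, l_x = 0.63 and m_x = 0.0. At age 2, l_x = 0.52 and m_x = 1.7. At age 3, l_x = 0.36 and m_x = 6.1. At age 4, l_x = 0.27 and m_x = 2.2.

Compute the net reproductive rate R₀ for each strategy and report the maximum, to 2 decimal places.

Strategy 1: R₀ = 0.67×0.0 + 0.57×9.4 + 0.45×9.0 + 0.38×9.3 = 12.9420
Strategy 2: R₀ = 0.63×0.0 + 0.52×1.7 + 0.36×6.1 + 0.27×2.2 = 3.6740
Highest R₀: strategy 1 with 12.9420.

12.94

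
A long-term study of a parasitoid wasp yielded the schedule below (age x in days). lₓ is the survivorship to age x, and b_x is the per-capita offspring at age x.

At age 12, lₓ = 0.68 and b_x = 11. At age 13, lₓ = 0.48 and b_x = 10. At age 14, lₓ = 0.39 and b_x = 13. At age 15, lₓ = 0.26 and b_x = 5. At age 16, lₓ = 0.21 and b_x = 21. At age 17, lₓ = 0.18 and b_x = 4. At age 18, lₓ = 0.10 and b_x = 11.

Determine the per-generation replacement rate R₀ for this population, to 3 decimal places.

24.880

R₀ = Σ lₓ b_x:
  age 12: 0.68 × 11 = 7.4800
  age 13: 0.48 × 10 = 4.8000
  age 14: 0.39 × 13 = 5.0700
  age 15: 0.26 × 5 = 1.3000
  age 16: 0.21 × 21 = 4.4100
  age 17: 0.18 × 4 = 0.7200
  age 18: 0.10 × 11 = 1.1000
R₀ = 7.4800 + 4.8000 + 5.0700 + 1.3000 + 4.4100 + 0.7200 + 1.1000 = 24.8800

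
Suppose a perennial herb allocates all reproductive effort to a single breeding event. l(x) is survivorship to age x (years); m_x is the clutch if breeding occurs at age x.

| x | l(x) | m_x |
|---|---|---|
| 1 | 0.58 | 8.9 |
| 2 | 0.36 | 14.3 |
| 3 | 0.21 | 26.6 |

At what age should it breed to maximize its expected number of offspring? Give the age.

Expected offspring if breeding at age x = l(x) × m_x:
  age 1: 0.58 × 8.9 = 5.162
  age 2: 0.36 × 14.3 = 5.148
  age 3: 0.21 × 26.6 = 5.586
Maximum at age 3 (5.586).

3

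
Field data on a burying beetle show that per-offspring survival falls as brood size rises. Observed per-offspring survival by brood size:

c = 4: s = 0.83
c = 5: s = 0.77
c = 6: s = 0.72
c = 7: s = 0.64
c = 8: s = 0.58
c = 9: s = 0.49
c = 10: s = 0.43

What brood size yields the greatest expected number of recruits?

8

Expected recruits = c × s(c):
  c=4: 4 × 0.83 = 3.320
  c=5: 5 × 0.77 = 3.850
  c=6: 6 × 0.72 = 4.320
  c=7: 7 × 0.64 = 4.480
  c=8: 8 × 0.58 = 4.640
  c=9: 9 × 0.49 = 4.410
  c=10: 10 × 0.43 = 4.300
Maximum at c = 8 (4.640 recruits).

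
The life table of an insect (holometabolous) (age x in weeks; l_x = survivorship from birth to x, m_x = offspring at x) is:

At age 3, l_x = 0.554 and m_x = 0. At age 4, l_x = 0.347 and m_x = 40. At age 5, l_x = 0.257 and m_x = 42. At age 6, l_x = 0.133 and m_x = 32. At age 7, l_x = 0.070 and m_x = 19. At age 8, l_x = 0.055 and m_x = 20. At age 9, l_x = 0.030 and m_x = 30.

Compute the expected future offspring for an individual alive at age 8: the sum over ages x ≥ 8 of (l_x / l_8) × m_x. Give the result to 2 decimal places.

l_8 = 0.055. Conditional survival from age 8 to x is l_x / l_8.
  x=8: (0.055/0.055) × 20 = 20.0000
  x=9: (0.030/0.055) × 30 = 16.3636
Sum = 20.0000 + 16.3636 = 36.3636

36.36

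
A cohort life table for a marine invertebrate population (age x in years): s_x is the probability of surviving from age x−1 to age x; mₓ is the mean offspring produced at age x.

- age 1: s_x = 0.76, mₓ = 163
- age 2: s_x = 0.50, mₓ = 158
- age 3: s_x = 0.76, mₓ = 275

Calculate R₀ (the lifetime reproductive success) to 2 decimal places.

263.34

Survivorship from birth: l_x = s_1·s_2·…·s_x.
  l_1 = 0.76000
  l_2 = 0.38000
  l_3 = 0.28880
R₀ = Σ l_x mₓ:
  age 1: 0.76000 × 163 = 123.8800
  age 2: 0.38000 × 158 = 60.0400
  age 3: 0.28880 × 275 = 79.4200
R₀ = 123.8800 + 60.0400 + 79.4200 = 263.3400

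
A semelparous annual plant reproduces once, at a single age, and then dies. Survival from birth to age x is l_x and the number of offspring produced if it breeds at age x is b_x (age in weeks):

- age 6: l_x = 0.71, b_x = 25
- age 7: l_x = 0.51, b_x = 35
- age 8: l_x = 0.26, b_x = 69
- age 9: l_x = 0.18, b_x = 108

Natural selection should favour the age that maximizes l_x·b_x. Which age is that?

9

Expected offspring if breeding at age x = l_x × b_x:
  age 6: 0.71 × 25 = 17.750
  age 7: 0.51 × 35 = 17.850
  age 8: 0.26 × 69 = 17.940
  age 9: 0.18 × 108 = 19.440
Maximum at age 9 (19.440).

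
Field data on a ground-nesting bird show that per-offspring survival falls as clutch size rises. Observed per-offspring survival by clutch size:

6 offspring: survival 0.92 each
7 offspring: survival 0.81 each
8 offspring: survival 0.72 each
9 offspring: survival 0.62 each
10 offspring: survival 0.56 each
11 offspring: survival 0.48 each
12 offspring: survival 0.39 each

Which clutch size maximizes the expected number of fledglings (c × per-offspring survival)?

8

Expected fledglings = c × s(c):
  c=6: 6 × 0.92 = 5.520
  c=7: 7 × 0.81 = 5.670
  c=8: 8 × 0.72 = 5.760
  c=9: 9 × 0.62 = 5.580
  c=10: 10 × 0.56 = 5.600
  c=11: 11 × 0.48 = 5.280
  c=12: 12 × 0.39 = 4.680
Maximum at c = 8 (5.760 fledglings).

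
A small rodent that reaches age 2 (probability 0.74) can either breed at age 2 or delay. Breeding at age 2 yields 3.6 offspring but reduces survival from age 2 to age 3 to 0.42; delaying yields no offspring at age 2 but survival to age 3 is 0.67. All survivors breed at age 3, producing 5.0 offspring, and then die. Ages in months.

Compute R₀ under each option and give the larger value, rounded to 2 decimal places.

breed at age 2: R₀ = 0.74 × (3.6 + 0.42 × 5.0) = 0.74 × 5.7000 = 4.2180
delay to age 3: R₀ = 0.74 × (0.67 × 5.0) = 0.74 × 3.3500 = 2.4790
Higher: breed at age 2 (4.2180).

4.22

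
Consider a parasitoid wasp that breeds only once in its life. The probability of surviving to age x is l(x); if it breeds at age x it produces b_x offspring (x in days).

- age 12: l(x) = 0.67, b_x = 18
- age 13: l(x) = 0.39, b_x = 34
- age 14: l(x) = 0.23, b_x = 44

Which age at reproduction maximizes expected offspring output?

13

Expected offspring if breeding at age x = l(x) × b_x:
  age 12: 0.67 × 18 = 12.060
  age 13: 0.39 × 34 = 13.260
  age 14: 0.23 × 44 = 10.120
Maximum at age 13 (13.260).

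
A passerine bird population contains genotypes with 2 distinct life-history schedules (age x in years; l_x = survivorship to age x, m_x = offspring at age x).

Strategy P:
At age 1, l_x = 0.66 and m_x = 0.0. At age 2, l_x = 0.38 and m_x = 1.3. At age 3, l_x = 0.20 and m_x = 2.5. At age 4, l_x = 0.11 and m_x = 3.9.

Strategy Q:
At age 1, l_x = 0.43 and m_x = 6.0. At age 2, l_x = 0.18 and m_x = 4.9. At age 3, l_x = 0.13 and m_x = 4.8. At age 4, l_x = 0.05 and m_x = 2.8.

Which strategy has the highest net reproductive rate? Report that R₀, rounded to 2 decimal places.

4.23

Strategy P: R₀ = 0.66×0.0 + 0.38×1.3 + 0.20×2.5 + 0.11×3.9 = 1.4230
Strategy Q: R₀ = 0.43×6.0 + 0.18×4.9 + 0.13×4.8 + 0.05×2.8 = 4.2260
Highest R₀: strategy Q with 4.2260.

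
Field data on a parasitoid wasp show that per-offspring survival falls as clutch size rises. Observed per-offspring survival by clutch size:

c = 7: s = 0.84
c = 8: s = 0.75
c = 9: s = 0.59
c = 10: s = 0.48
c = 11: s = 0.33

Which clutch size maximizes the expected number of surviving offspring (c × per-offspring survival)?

Expected surviving offspring = c × s(c):
  c=7: 7 × 0.84 = 5.880
  c=8: 8 × 0.75 = 6.000
  c=9: 9 × 0.59 = 5.310
  c=10: 10 × 0.48 = 4.800
  c=11: 11 × 0.33 = 3.630
Maximum at c = 8 (6.000 surviving offspring).

8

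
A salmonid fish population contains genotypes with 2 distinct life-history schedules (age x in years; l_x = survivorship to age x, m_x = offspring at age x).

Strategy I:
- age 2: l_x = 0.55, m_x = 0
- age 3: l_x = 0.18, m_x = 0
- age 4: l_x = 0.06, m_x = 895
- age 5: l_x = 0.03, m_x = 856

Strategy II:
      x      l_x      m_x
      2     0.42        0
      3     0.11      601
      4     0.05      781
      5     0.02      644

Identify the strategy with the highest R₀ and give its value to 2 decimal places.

Strategy I: R₀ = 0.55×0 + 0.18×0 + 0.06×895 + 0.03×856 = 79.3800
Strategy II: R₀ = 0.42×0 + 0.11×601 + 0.05×781 + 0.02×644 = 118.0400
Highest R₀: strategy II with 118.0400.

118.04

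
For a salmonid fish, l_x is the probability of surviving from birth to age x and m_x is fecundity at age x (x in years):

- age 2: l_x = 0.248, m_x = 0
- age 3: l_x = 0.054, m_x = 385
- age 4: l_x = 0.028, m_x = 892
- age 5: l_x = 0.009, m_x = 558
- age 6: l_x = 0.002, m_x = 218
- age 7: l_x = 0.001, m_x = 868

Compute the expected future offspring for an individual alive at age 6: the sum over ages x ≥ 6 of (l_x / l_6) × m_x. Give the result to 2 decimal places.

l_6 = 0.002. Conditional survival from age 6 to x is l_x / l_6.
  x=6: (0.002/0.002) × 218 = 218.0000
  x=7: (0.001/0.002) × 868 = 434.0000
Sum = 218.0000 + 434.0000 = 652.0000

652.00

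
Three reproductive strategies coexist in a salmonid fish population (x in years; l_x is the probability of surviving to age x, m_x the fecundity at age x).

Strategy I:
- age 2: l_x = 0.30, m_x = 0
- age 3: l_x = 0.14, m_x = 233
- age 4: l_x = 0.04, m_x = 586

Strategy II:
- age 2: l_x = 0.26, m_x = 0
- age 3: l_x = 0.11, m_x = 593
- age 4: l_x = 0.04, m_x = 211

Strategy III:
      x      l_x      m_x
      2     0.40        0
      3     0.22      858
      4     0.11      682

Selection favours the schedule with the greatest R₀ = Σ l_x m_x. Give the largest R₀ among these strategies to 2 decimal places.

Strategy I: R₀ = 0.30×0 + 0.14×233 + 0.04×586 = 56.0600
Strategy II: R₀ = 0.26×0 + 0.11×593 + 0.04×211 = 73.6700
Strategy III: R₀ = 0.40×0 + 0.22×858 + 0.11×682 = 263.7800
Highest R₀: strategy III with 263.7800.

263.78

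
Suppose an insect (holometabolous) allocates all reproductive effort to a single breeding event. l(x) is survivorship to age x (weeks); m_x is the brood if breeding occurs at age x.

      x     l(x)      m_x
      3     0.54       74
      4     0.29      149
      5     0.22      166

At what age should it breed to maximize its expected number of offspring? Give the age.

Expected offspring if breeding at age x = l(x) × m_x:
  age 3: 0.54 × 74 = 39.960
  age 4: 0.29 × 149 = 43.210
  age 5: 0.22 × 166 = 36.520
Maximum at age 4 (43.210).

4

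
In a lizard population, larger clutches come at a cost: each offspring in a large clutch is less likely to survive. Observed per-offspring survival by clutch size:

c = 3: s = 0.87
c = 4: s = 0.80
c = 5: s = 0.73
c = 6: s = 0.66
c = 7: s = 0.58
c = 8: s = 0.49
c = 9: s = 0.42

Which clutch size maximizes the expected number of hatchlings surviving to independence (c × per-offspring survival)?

7

Expected hatchlings surviving to independence = c × s(c):
  c=3: 3 × 0.87 = 2.610
  c=4: 4 × 0.80 = 3.200
  c=5: 5 × 0.73 = 3.650
  c=6: 6 × 0.66 = 3.960
  c=7: 7 × 0.58 = 4.060
  c=8: 8 × 0.49 = 3.920
  c=9: 9 × 0.42 = 3.780
Maximum at c = 7 (4.060 hatchlings surviving to independence).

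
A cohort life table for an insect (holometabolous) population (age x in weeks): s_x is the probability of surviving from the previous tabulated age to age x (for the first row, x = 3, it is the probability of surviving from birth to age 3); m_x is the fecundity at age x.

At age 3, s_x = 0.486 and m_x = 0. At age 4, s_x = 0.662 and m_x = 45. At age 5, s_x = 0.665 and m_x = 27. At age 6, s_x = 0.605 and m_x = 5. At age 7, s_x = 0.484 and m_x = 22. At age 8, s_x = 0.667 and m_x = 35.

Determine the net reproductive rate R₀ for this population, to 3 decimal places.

Survivorship from birth: l_x = s_3·s_4·…·s_x.
  l_3 = 0.48600
  l_4 = 0.32173
  l_5 = 0.21395
  l_6 = 0.12944
  l_7 = 0.06265
  l_8 = 0.04179
R₀ = Σ l_x m_x:
  age 3: 0.48600 × 0 = 0.0000
  age 4: 0.32173 × 45 = 14.4779
  age 5: 0.21395 × 27 = 5.7767
  age 6: 0.12944 × 5 = 0.6472
  age 7: 0.06265 × 22 = 1.3783
  age 8: 0.04179 × 35 = 1.4627
R₀ = 0.0000 + 14.4779 + 5.7767 + 0.6472 + 1.3783 + 1.4627 = 23.7427

23.743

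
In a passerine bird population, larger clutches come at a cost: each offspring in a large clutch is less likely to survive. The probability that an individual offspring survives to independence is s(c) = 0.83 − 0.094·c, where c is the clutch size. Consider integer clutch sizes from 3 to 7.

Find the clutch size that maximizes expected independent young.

4

Expected independent young = c × s(c):
  c=3: 3 × 0.548 = 1.644
  c=4: 4 × 0.454 = 1.816
  c=5: 5 × 0.360 = 1.800
  c=6: 6 × 0.266 = 1.596
  c=7: 7 × 0.172 = 1.204
Maximum at c = 4 (1.816 independent young).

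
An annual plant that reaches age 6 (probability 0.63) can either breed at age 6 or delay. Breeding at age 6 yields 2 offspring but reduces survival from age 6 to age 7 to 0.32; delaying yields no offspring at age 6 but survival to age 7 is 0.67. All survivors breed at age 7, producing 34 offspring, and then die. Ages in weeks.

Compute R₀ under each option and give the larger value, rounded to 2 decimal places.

14.35

breed at age 6: R₀ = 0.63 × (2 + 0.32 × 34) = 0.63 × 12.8800 = 8.1144
delay to age 7: R₀ = 0.63 × (0.67 × 34) = 0.63 × 22.7800 = 14.3514
Higher: delay to age 7 (14.3514).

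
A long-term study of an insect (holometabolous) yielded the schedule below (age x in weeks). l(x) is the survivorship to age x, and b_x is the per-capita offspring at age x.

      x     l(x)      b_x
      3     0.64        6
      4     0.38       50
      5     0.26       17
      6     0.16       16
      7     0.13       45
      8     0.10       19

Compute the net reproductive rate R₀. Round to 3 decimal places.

R₀ = Σ l(x) b_x:
  age 3: 0.64 × 6 = 3.8400
  age 4: 0.38 × 50 = 19.0000
  age 5: 0.26 × 17 = 4.4200
  age 6: 0.16 × 16 = 2.5600
  age 7: 0.13 × 45 = 5.8500
  age 8: 0.10 × 19 = 1.9000
R₀ = 3.8400 + 19.0000 + 4.4200 + 2.5600 + 5.8500 + 1.9000 = 37.5700

37.570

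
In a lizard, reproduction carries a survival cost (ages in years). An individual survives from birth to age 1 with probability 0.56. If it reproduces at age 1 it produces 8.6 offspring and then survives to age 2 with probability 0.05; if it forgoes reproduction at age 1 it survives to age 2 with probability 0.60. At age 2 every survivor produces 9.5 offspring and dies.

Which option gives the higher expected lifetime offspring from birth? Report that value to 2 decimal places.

5.08

breed at age 1: R₀ = 0.56 × (8.6 + 0.05 × 9.5) = 0.56 × 9.0750 = 5.0820
delay to age 2: R₀ = 0.56 × (0.60 × 9.5) = 0.56 × 5.7000 = 3.1920
Higher: breed at age 1 (5.0820).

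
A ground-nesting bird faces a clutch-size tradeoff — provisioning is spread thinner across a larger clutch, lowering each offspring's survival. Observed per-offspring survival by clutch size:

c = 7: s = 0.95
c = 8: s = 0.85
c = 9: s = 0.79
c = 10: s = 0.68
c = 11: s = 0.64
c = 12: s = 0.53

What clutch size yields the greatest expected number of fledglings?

Expected fledglings = c × s(c):
  c=7: 7 × 0.95 = 6.650
  c=8: 8 × 0.85 = 6.800
  c=9: 9 × 0.79 = 7.110
  c=10: 10 × 0.68 = 6.800
  c=11: 11 × 0.64 = 7.040
  c=12: 12 × 0.53 = 6.360
Maximum at c = 9 (7.110 fledglings).

9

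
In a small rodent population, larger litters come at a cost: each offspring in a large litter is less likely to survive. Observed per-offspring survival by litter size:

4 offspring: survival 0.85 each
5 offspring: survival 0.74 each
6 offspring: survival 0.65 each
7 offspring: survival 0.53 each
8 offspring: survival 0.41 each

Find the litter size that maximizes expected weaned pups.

Expected weaned pups = c × s(c):
  c=4: 4 × 0.85 = 3.400
  c=5: 5 × 0.74 = 3.700
  c=6: 6 × 0.65 = 3.900
  c=7: 7 × 0.53 = 3.710
  c=8: 8 × 0.41 = 3.280
Maximum at c = 6 (3.900 weaned pups).

6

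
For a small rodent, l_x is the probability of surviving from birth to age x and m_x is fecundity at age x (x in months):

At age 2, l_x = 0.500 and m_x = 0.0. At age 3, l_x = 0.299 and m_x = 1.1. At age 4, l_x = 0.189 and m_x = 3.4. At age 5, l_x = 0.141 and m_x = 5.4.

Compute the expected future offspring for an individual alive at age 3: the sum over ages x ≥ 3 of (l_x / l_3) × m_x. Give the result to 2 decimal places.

5.80

l_3 = 0.299. Conditional survival from age 3 to x is l_x / l_3.
  x=3: (0.299/0.299) × 1.1 = 1.1000
  x=4: (0.189/0.299) × 3.4 = 2.1492
  x=5: (0.141/0.299) × 5.4 = 2.5465
Sum = 1.1000 + 2.1492 + 2.5465 = 5.7957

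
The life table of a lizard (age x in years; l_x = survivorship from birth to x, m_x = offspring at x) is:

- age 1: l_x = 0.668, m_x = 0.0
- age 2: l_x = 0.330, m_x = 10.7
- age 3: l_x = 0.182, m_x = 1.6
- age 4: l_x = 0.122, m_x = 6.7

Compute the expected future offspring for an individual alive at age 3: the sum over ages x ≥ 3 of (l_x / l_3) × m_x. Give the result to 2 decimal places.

l_3 = 0.182. Conditional survival from age 3 to x is l_x / l_3.
  x=3: (0.182/0.182) × 1.6 = 1.6000
  x=4: (0.122/0.182) × 6.7 = 4.4912
Sum = 1.6000 + 4.4912 = 6.0912

6.09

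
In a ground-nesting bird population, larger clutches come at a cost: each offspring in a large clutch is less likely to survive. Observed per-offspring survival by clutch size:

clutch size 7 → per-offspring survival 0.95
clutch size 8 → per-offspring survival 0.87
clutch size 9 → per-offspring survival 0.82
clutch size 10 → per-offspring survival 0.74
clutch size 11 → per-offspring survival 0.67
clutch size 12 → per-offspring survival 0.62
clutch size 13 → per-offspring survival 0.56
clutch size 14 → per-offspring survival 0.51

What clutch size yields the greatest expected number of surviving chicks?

12

Expected surviving chicks = c × s(c):
  c=7: 7 × 0.95 = 6.650
  c=8: 8 × 0.87 = 6.960
  c=9: 9 × 0.82 = 7.380
  c=10: 10 × 0.74 = 7.400
  c=11: 11 × 0.67 = 7.370
  c=12: 12 × 0.62 = 7.440
  c=13: 13 × 0.56 = 7.280
  c=14: 14 × 0.51 = 7.140
Maximum at c = 12 (7.440 surviving chicks).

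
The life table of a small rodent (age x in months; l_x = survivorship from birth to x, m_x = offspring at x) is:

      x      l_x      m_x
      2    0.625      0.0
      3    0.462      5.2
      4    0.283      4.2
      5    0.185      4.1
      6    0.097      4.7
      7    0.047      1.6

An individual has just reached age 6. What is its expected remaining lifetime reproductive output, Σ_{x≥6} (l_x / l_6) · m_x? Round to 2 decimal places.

l_6 = 0.097. Conditional survival from age 6 to x is l_x / l_6.
  x=6: (0.097/0.097) × 4.7 = 4.7000
  x=7: (0.047/0.097) × 1.6 = 0.7753
Sum = 4.7000 + 0.7753 = 5.4753

5.48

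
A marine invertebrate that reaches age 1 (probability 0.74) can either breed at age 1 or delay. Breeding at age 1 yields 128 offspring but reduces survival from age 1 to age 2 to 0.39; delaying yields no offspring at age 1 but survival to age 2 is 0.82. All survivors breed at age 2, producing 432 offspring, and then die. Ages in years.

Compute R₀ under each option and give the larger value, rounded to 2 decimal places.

breed at age 1: R₀ = 0.74 × (128 + 0.39 × 432) = 0.74 × 296.4800 = 219.3952
delay to age 2: R₀ = 0.74 × (0.82 × 432) = 0.74 × 354.2400 = 262.1376
Higher: delay to age 2 (262.1376).

262.14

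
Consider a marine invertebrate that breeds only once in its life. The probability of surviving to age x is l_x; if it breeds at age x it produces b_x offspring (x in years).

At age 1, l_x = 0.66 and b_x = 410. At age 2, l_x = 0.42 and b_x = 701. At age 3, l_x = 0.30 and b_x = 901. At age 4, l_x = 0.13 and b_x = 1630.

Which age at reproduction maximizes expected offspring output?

Expected offspring if breeding at age x = l_x × b_x:
  age 1: 0.66 × 410 = 270.600
  age 2: 0.42 × 701 = 294.420
  age 3: 0.30 × 901 = 270.300
  age 4: 0.13 × 1630 = 211.900
Maximum at age 2 (294.420).

2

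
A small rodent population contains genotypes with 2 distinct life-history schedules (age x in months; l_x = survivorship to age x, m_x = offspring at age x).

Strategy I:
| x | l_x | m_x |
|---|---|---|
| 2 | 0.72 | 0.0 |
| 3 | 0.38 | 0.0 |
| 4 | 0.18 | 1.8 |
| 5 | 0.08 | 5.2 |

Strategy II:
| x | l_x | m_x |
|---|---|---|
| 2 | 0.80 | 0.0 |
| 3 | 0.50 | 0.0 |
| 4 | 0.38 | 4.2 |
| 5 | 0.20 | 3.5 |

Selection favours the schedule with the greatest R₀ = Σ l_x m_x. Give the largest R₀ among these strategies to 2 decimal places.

Strategy I: R₀ = 0.72×0.0 + 0.38×0.0 + 0.18×1.8 + 0.08×5.2 = 0.7400
Strategy II: R₀ = 0.80×0.0 + 0.50×0.0 + 0.38×4.2 + 0.20×3.5 = 2.2960
Highest R₀: strategy II with 2.2960.

2.30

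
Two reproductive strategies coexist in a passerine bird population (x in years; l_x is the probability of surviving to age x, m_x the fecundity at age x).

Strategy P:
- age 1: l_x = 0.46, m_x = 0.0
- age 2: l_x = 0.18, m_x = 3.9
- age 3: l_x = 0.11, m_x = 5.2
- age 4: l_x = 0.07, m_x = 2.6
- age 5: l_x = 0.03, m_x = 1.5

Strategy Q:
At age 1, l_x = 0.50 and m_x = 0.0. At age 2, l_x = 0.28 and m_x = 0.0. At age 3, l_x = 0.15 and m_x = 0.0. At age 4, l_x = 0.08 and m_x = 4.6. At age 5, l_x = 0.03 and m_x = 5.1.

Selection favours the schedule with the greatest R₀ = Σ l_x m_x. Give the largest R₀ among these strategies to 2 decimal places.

Strategy P: R₀ = 0.46×0.0 + 0.18×3.9 + 0.11×5.2 + 0.07×2.6 + 0.03×1.5 = 1.5010
Strategy Q: R₀ = 0.50×0.0 + 0.28×0.0 + 0.15×0.0 + 0.08×4.6 + 0.03×5.1 = 0.5210
Highest R₀: strategy P with 1.5010.

1.50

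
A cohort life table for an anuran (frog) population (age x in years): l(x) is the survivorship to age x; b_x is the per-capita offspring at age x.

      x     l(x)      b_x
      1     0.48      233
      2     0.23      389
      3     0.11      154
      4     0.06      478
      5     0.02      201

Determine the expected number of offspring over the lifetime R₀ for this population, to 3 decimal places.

250.950

R₀ = Σ l(x) b_x:
  age 1: 0.48 × 233 = 111.8400
  age 2: 0.23 × 389 = 89.4700
  age 3: 0.11 × 154 = 16.9400
  age 4: 0.06 × 478 = 28.6800
  age 5: 0.02 × 201 = 4.0200
R₀ = 111.8400 + 89.4700 + 16.9400 + 28.6800 + 4.0200 = 250.9500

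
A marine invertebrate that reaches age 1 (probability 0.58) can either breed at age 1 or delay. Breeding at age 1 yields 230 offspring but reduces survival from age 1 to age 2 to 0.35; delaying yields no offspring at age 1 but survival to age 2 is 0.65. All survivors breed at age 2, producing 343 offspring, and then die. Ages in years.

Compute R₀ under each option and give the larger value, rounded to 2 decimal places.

203.03

breed at age 1: R₀ = 0.58 × (230 + 0.35 × 343) = 0.58 × 350.0500 = 203.0290
delay to age 2: R₀ = 0.58 × (0.65 × 343) = 0.58 × 222.9500 = 129.3110
Higher: breed at age 1 (203.0290).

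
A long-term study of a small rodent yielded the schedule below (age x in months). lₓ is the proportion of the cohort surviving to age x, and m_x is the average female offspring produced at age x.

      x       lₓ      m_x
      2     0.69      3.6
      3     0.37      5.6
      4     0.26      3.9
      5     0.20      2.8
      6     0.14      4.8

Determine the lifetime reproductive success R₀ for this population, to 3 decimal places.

R₀ = Σ lₓ m_x:
  age 2: 0.69 × 3.6 = 2.4840
  age 3: 0.37 × 5.6 = 2.0720
  age 4: 0.26 × 3.9 = 1.0140
  age 5: 0.20 × 2.8 = 0.5600
  age 6: 0.14 × 4.8 = 0.6720
R₀ = 2.4840 + 2.0720 + 1.0140 + 0.5600 + 0.6720 = 6.8020

6.802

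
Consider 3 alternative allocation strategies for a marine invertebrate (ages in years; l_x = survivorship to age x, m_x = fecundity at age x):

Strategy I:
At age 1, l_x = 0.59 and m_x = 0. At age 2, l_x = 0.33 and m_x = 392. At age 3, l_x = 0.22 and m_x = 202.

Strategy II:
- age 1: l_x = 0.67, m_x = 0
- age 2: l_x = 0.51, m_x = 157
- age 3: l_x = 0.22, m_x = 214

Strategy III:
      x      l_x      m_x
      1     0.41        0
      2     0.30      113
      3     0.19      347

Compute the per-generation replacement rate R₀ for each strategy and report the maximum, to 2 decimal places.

Strategy I: R₀ = 0.59×0 + 0.33×392 + 0.22×202 = 173.8000
Strategy II: R₀ = 0.67×0 + 0.51×157 + 0.22×214 = 127.1500
Strategy III: R₀ = 0.41×0 + 0.30×113 + 0.19×347 = 99.8300
Highest R₀: strategy I with 173.8000.

173.80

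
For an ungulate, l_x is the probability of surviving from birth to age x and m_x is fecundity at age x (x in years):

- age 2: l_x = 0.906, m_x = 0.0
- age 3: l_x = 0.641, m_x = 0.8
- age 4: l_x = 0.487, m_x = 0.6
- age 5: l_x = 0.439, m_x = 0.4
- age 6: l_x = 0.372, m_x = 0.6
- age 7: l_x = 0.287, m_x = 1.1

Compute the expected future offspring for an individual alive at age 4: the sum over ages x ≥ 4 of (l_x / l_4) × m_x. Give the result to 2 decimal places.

2.07

l_4 = 0.487. Conditional survival from age 4 to x is l_x / l_4.
  x=4: (0.487/0.487) × 0.6 = 0.6000
  x=5: (0.439/0.487) × 0.4 = 0.3606
  x=6: (0.372/0.487) × 0.6 = 0.4583
  x=7: (0.287/0.487) × 1.1 = 0.6483
Sum = 0.6000 + 0.3606 + 0.4583 + 0.6483 = 2.0671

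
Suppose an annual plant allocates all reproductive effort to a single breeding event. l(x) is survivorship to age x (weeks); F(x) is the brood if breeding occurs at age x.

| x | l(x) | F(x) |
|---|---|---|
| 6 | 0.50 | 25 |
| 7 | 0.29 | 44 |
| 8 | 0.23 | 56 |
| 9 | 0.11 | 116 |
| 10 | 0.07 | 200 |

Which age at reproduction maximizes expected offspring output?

Expected offspring if breeding at age x = l(x) × F(x):
  age 6: 0.50 × 25 = 12.500
  age 7: 0.29 × 44 = 12.760
  age 8: 0.23 × 56 = 12.880
  age 9: 0.11 × 116 = 12.760
  age 10: 0.07 × 200 = 14.000
Maximum at age 10 (14.000).

10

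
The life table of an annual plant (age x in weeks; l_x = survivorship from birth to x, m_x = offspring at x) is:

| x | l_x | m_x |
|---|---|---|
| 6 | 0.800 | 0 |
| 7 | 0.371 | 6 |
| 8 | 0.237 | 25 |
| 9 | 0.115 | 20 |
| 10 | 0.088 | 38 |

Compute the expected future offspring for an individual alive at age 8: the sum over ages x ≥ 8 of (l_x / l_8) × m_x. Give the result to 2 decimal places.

48.81

l_8 = 0.237. Conditional survival from age 8 to x is l_x / l_8.
  x=8: (0.237/0.237) × 25 = 25.0000
  x=9: (0.115/0.237) × 20 = 9.7046
  x=10: (0.088/0.237) × 38 = 14.1097
Sum = 25.0000 + 9.7046 + 14.1097 = 48.8143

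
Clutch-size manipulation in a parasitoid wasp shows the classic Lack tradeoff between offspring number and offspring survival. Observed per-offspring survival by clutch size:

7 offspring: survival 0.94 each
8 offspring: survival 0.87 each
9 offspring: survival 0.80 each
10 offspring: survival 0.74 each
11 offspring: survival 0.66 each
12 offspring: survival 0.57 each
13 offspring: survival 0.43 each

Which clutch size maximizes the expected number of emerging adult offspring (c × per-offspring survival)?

Expected emerging adult offspring = c × s(c):
  c=7: 7 × 0.94 = 6.580
  c=8: 8 × 0.87 = 6.960
  c=9: 9 × 0.80 = 7.200
  c=10: 10 × 0.74 = 7.400
  c=11: 11 × 0.66 = 7.260
  c=12: 12 × 0.57 = 6.840
  c=13: 13 × 0.43 = 5.590
Maximum at c = 10 (7.400 emerging adult offspring).

10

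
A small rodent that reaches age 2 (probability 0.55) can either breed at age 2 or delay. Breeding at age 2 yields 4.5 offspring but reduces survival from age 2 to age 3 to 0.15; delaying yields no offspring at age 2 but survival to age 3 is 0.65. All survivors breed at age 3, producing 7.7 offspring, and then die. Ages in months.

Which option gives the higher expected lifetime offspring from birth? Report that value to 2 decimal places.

breed at age 2: R₀ = 0.55 × (4.5 + 0.15 × 7.7) = 0.55 × 5.6550 = 3.1103
delay to age 3: R₀ = 0.55 × (0.65 × 7.7) = 0.55 × 5.0050 = 2.7528
Higher: breed at age 2 (3.1103).

3.11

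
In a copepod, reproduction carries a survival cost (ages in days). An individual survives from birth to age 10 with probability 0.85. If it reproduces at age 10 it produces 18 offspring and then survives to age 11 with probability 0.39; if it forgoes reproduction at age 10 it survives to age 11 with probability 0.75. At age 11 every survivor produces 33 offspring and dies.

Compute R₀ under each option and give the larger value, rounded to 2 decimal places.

26.24

breed at age 10: R₀ = 0.85 × (18 + 0.39 × 33) = 0.85 × 30.8700 = 26.2395
delay to age 11: R₀ = 0.85 × (0.75 × 33) = 0.85 × 24.7500 = 21.0375
Higher: breed at age 10 (26.2395).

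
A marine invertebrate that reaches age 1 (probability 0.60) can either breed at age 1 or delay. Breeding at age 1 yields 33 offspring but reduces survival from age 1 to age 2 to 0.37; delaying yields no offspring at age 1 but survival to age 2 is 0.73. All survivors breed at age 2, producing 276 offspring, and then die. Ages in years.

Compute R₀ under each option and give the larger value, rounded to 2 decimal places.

120.89

breed at age 1: R₀ = 0.60 × (33 + 0.37 × 276) = 0.60 × 135.1200 = 81.0720
delay to age 2: R₀ = 0.60 × (0.73 × 276) = 0.60 × 201.4800 = 120.8880
Higher: delay to age 2 (120.8880).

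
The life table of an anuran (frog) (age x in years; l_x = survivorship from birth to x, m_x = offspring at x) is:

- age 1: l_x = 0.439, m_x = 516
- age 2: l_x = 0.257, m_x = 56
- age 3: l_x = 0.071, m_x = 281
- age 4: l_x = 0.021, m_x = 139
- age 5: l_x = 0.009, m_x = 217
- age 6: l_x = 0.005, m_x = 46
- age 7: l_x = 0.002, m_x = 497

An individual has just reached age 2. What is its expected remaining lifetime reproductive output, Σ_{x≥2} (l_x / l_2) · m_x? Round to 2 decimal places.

l_2 = 0.257. Conditional survival from age 2 to x is l_x / l_2.
  x=2: (0.257/0.257) × 56 = 56.0000
  x=3: (0.071/0.257) × 281 = 77.6304
  x=4: (0.021/0.257) × 139 = 11.3580
  x=5: (0.009/0.257) × 217 = 7.5992
  x=6: (0.005/0.257) × 46 = 0.8949
  x=7: (0.002/0.257) × 497 = 3.8677
Sum = 56.0000 + 77.6304 + 11.3580 + 7.5992 + 0.8949 + 3.8677 = 157.3502

157.35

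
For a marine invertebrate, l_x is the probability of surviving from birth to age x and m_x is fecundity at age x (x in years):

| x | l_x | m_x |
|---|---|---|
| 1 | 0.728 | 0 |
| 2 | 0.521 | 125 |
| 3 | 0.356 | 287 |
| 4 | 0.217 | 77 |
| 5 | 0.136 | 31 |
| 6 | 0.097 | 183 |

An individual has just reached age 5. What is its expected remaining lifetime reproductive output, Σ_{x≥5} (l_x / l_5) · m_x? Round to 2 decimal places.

161.52

l_5 = 0.136. Conditional survival from age 5 to x is l_x / l_5.
  x=5: (0.136/0.136) × 31 = 31.0000
  x=6: (0.097/0.136) × 183 = 130.5221
Sum = 31.0000 + 130.5221 = 161.5221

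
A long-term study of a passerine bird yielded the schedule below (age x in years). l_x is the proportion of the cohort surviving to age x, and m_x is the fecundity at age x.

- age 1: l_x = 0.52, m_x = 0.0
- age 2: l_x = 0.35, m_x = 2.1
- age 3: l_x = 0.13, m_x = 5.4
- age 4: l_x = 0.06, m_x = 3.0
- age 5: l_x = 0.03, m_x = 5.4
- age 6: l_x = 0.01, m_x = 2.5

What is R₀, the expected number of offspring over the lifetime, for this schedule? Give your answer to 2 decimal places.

R₀ = Σ l_x m_x:
  age 1: 0.52 × 0.0 = 0.0000
  age 2: 0.35 × 2.1 = 0.7350
  age 3: 0.13 × 5.4 = 0.7020
  age 4: 0.06 × 3.0 = 0.1800
  age 5: 0.03 × 5.4 = 0.1620
  age 6: 0.01 × 2.5 = 0.0250
R₀ = 0.0000 + 0.7350 + 0.7020 + 0.1800 + 0.1620 + 0.0250 = 1.8040

1.80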